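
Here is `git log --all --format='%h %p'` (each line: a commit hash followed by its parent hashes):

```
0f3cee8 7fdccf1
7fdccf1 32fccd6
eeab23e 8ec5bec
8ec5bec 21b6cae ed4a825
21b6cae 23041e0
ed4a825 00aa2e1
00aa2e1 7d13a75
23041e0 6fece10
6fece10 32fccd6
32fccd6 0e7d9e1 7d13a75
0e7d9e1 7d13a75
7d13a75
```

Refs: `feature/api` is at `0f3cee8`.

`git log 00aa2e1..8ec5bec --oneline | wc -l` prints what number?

7

Reachable from 8ec5bec: {00aa2e1, 0e7d9e1, 21b6cae, 23041e0, 32fccd6, 6fece10, 7d13a75, 8ec5bec, ed4a825}.
Reachable from 00aa2e1: {00aa2e1, 7d13a75}.
In 8ec5bec's history but not 00aa2e1's: {0e7d9e1, 21b6cae, 23041e0, 32fccd6, 6fece10, 8ec5bec, ed4a825} — 7 commits.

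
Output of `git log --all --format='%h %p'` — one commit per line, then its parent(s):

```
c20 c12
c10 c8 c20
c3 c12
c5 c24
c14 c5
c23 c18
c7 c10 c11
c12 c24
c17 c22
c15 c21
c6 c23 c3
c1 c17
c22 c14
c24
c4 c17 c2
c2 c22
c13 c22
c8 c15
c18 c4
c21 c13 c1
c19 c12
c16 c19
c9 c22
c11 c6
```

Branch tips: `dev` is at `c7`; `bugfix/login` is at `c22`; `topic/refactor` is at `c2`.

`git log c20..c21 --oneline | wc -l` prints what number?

Reachable from c21: {c1, c13, c14, c17, c21, c22, c24, c5}.
Reachable from c20: {c12, c20, c24}.
In c21's history but not c20's: {c1, c13, c14, c17, c21, c22, c5} — 7 commits.

7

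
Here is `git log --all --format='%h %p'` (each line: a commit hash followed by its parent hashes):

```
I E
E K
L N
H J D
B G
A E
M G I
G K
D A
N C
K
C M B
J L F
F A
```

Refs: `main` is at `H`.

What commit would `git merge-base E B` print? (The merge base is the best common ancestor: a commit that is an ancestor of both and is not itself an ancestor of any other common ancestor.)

Ancestors of E: {E, K}.
Ancestors of B: {B, G, K}.
Common ancestors: {K}.
The only common ancestor is K, so it is the merge base.

K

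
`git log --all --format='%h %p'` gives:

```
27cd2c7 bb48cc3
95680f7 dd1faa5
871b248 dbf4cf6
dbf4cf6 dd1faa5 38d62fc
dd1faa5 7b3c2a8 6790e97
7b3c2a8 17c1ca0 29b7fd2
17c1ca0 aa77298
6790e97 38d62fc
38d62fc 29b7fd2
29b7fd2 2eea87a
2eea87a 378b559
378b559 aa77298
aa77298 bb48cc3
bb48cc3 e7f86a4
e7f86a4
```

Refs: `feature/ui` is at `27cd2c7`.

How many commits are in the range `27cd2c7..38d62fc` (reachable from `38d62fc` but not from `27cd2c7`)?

Reachable from 38d62fc: {29b7fd2, 2eea87a, 378b559, 38d62fc, aa77298, bb48cc3, e7f86a4}.
Reachable from 27cd2c7: {27cd2c7, bb48cc3, e7f86a4}.
In 38d62fc's history but not 27cd2c7's: {29b7fd2, 2eea87a, 378b559, 38d62fc, aa77298} — 5 commits.

5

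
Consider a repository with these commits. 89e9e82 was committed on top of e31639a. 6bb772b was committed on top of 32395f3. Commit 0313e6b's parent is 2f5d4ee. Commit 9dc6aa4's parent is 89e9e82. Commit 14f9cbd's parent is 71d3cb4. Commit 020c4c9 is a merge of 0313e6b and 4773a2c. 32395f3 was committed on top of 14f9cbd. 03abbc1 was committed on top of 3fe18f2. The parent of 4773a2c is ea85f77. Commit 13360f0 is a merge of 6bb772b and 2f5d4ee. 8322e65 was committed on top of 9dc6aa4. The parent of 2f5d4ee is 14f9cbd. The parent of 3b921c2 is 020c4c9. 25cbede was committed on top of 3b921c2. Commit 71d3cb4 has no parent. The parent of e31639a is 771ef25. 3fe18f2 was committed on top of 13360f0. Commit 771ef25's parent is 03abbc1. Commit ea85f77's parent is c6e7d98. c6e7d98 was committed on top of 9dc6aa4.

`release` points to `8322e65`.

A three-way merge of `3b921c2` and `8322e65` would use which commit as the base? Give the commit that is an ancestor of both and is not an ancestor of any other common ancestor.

Ancestors of 3b921c2: {020c4c9, 0313e6b, 03abbc1, 13360f0, 14f9cbd, 2f5d4ee, 32395f3, 3b921c2, 3fe18f2, 4773a2c, 6bb772b, 71d3cb4, 771ef25, 89e9e82, 9dc6aa4, c6e7d98, e31639a, ea85f77}.
Ancestors of 8322e65: {03abbc1, 13360f0, 14f9cbd, 2f5d4ee, 32395f3, 3fe18f2, 6bb772b, 71d3cb4, 771ef25, 8322e65, 89e9e82, 9dc6aa4, e31639a}.
Common ancestors: {03abbc1, 13360f0, 14f9cbd, 2f5d4ee, 32395f3, 3fe18f2, 6bb772b, 71d3cb4, 771ef25, 89e9e82, 9dc6aa4, e31639a}.
Among these, 9dc6aa4 is not an ancestor of any other common ancestor — it is the merge base.

9dc6aa4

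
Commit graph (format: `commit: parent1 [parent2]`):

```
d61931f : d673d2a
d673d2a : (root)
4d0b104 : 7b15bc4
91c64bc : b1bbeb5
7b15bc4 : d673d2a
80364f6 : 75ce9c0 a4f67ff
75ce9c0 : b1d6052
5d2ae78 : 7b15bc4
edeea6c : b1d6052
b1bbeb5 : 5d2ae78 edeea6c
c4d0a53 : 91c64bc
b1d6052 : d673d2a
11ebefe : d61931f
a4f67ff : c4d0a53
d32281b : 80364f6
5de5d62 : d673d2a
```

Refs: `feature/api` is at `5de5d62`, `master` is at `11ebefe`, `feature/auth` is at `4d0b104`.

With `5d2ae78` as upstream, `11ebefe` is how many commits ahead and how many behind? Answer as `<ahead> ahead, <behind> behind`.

2 ahead, 2 behind

Reachable from 11ebefe: {11ebefe, d61931f, d673d2a}.
Reachable from 5d2ae78: {5d2ae78, 7b15bc4, d673d2a}.
Only in 11ebefe's history (ahead): {11ebefe, d61931f} — 2.
Only in 5d2ae78's history (behind): {5d2ae78, 7b15bc4} — 2.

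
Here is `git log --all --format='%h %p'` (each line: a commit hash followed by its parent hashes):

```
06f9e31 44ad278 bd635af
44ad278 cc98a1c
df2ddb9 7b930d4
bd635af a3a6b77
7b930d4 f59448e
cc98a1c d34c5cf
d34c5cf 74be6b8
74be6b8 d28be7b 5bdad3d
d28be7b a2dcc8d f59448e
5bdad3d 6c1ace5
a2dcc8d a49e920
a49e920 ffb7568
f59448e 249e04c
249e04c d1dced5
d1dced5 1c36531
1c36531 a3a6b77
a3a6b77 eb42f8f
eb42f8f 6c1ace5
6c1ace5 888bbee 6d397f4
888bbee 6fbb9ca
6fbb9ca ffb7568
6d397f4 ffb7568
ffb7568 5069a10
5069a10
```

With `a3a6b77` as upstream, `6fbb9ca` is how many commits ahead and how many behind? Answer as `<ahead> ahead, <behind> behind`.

0 ahead, 5 behind

Reachable from 6fbb9ca: {5069a10, 6fbb9ca, ffb7568}.
Reachable from a3a6b77: {5069a10, 6c1ace5, 6d397f4, 6fbb9ca, 888bbee, a3a6b77, eb42f8f, ffb7568}.
Only in 6fbb9ca's history (ahead): {} — 0.
Only in a3a6b77's history (behind): {6c1ace5, 6d397f4, 888bbee, a3a6b77, eb42f8f} — 5.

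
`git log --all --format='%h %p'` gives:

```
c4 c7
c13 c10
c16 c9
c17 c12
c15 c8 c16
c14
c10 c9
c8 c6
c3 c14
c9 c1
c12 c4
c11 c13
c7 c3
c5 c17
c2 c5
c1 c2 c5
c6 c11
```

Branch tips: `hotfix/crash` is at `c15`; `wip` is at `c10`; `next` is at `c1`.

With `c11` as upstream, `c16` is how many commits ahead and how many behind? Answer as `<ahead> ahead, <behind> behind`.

Reachable from c16: {c1, c12, c14, c16, c17, c2, c3, c4, c5, c7, c9}.
Reachable from c11: {c1, c10, c11, c12, c13, c14, c17, c2, c3, c4, c5, c7, c9}.
Only in c16's history (ahead): {c16} — 1.
Only in c11's history (behind): {c10, c11, c13} — 3.

1 ahead, 3 behind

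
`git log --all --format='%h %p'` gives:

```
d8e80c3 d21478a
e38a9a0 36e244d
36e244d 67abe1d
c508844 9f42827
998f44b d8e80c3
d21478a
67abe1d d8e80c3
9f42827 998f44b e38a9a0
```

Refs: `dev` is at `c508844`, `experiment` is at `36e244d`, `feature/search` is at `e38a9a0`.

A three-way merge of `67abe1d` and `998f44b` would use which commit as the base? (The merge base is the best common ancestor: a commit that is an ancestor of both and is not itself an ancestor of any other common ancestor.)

Ancestors of 67abe1d: {67abe1d, d21478a, d8e80c3}.
Ancestors of 998f44b: {998f44b, d21478a, d8e80c3}.
Common ancestors: {d21478a, d8e80c3}.
Among these, d8e80c3 is not an ancestor of any other common ancestor — it is the merge base.

d8e80c3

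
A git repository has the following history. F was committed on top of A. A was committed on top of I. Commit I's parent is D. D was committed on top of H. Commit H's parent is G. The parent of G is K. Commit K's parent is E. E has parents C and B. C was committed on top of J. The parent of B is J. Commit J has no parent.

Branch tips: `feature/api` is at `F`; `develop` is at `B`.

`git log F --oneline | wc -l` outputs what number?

11

Walking parent pointers from F: reachable set = {A, B, C, D, E, F, G, H, I, J, K}.
That is 11 commits.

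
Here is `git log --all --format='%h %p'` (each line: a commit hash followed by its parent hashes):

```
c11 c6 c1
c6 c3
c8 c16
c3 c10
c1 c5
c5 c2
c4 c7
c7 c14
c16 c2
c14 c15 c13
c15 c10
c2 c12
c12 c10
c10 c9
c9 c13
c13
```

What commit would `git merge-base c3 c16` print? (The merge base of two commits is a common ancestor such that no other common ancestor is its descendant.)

c10

Ancestors of c3: {c10, c13, c3, c9}.
Ancestors of c16: {c10, c12, c13, c16, c2, c9}.
Common ancestors: {c10, c13, c9}.
Among these, c10 is not an ancestor of any other common ancestor — it is the merge base.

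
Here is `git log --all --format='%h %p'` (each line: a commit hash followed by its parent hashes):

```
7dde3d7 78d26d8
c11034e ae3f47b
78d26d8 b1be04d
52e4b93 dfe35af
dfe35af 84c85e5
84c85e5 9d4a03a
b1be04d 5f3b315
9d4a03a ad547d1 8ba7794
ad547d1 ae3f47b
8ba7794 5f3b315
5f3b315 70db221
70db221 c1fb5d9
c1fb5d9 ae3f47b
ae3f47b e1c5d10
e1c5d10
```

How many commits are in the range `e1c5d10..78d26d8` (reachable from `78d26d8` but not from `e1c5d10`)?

Reachable from 78d26d8: {5f3b315, 70db221, 78d26d8, ae3f47b, b1be04d, c1fb5d9, e1c5d10}.
Reachable from e1c5d10: {e1c5d10}.
In 78d26d8's history but not e1c5d10's: {5f3b315, 70db221, 78d26d8, ae3f47b, b1be04d, c1fb5d9} — 6 commits.

6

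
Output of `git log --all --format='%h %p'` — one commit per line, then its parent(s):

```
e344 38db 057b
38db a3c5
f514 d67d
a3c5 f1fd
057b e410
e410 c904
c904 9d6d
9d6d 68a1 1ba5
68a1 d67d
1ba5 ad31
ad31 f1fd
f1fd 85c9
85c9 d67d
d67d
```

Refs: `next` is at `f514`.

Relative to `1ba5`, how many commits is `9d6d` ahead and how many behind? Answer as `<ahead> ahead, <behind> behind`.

Reachable from 9d6d: {1ba5, 68a1, 85c9, 9d6d, ad31, d67d, f1fd}.
Reachable from 1ba5: {1ba5, 85c9, ad31, d67d, f1fd}.
Only in 9d6d's history (ahead): {68a1, 9d6d} — 2.
Only in 1ba5's history (behind): {} — 0.

2 ahead, 0 behind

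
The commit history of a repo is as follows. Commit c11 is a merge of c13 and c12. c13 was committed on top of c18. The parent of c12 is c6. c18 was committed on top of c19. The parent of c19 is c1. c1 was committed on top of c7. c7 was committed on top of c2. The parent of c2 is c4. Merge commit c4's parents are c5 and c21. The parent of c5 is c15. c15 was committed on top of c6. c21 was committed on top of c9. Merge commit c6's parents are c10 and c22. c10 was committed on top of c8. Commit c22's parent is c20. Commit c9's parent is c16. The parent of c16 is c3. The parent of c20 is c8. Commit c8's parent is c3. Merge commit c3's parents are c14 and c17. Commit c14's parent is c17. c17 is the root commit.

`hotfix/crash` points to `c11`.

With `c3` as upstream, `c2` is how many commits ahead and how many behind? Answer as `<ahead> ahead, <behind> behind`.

Reachable from c2: {c10, c14, c15, c16, c17, c2, c20, c21, c22, c3, c4, c5, c6, c8, c9}.
Reachable from c3: {c14, c17, c3}.
Only in c2's history (ahead): {c10, c15, c16, c2, c20, c21, c22, c4, c5, c6, c8, c9} — 12.
Only in c3's history (behind): {} — 0.

12 ahead, 0 behind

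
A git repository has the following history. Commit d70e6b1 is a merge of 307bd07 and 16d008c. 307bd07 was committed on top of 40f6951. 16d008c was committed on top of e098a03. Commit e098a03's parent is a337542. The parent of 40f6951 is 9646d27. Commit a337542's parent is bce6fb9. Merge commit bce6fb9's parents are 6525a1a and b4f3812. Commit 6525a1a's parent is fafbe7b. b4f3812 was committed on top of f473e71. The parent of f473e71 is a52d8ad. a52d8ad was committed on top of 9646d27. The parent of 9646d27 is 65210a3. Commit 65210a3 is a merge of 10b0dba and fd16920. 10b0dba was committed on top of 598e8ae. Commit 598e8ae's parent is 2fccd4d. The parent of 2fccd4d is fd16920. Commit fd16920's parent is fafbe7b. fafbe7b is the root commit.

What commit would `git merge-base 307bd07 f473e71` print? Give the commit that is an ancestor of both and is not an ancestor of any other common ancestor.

Ancestors of 307bd07: {10b0dba, 2fccd4d, 307bd07, 40f6951, 598e8ae, 65210a3, 9646d27, fafbe7b, fd16920}.
Ancestors of f473e71: {10b0dba, 2fccd4d, 598e8ae, 65210a3, 9646d27, a52d8ad, f473e71, fafbe7b, fd16920}.
Common ancestors: {10b0dba, 2fccd4d, 598e8ae, 65210a3, 9646d27, fafbe7b, fd16920}.
Among these, 9646d27 is not an ancestor of any other common ancestor — it is the merge base.

9646d27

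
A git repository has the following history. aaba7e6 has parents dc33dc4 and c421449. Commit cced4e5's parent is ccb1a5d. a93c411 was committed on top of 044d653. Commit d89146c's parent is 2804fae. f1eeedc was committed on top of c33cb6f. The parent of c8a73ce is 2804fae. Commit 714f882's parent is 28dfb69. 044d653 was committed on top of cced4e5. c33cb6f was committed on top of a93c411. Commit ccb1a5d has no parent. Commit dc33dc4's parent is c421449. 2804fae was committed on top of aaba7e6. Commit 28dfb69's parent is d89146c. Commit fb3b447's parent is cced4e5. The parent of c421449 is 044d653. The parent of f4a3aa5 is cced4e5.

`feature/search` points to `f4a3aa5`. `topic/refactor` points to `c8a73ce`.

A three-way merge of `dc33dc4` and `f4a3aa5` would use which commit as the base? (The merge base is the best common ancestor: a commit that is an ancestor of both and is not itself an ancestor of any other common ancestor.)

cced4e5

Ancestors of dc33dc4: {044d653, c421449, ccb1a5d, cced4e5, dc33dc4}.
Ancestors of f4a3aa5: {ccb1a5d, cced4e5, f4a3aa5}.
Common ancestors: {ccb1a5d, cced4e5}.
Among these, cced4e5 is not an ancestor of any other common ancestor — it is the merge base.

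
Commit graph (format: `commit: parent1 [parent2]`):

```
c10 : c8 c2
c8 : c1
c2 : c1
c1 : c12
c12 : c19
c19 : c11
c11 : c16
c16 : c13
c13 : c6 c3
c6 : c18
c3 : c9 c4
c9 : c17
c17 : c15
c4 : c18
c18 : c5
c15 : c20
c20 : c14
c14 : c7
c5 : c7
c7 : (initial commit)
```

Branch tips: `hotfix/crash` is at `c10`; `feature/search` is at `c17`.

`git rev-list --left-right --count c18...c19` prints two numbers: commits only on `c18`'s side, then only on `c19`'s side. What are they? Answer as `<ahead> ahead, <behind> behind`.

0 ahead, 12 behind

Reachable from c18: {c18, c5, c7}.
Reachable from c19: {c11, c13, c14, c15, c16, c17, c18, c19, c20, c3, c4, c5, c6, c7, c9}.
Only in c18's history (ahead): {} — 0.
Only in c19's history (behind): {c11, c13, c14, c15, c16, c17, c19, c20, c3, c4, c6, c9} — 12.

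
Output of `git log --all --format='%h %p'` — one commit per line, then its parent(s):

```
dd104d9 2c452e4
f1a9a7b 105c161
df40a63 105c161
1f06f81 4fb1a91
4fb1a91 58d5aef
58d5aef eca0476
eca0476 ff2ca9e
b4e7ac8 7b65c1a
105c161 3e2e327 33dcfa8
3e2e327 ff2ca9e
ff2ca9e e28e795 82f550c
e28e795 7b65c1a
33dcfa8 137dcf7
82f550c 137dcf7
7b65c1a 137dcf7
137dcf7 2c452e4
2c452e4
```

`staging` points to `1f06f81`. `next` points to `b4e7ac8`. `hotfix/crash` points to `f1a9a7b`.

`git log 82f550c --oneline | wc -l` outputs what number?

Walking parent pointers from 82f550c: reachable set = {137dcf7, 2c452e4, 82f550c}.
That is 3 commits.

3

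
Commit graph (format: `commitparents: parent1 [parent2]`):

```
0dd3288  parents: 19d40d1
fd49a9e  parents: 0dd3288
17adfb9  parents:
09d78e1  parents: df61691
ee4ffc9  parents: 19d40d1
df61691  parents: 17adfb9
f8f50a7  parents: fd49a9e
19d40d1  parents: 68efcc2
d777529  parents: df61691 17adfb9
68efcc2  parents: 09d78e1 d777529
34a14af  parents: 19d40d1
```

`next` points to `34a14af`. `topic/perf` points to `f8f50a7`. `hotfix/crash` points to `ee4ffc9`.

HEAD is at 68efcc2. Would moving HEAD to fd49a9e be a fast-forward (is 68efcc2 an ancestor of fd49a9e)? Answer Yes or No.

A fast-forward from 68efcc2 to fd49a9e is possible iff 68efcc2 is an ancestor of fd49a9e.
Ancestors of fd49a9e: {09d78e1, 0dd3288, 17adfb9, 19d40d1, 68efcc2, d777529, df61691, fd49a9e}.
68efcc2 is among them, so fast-forward is possible.

Yes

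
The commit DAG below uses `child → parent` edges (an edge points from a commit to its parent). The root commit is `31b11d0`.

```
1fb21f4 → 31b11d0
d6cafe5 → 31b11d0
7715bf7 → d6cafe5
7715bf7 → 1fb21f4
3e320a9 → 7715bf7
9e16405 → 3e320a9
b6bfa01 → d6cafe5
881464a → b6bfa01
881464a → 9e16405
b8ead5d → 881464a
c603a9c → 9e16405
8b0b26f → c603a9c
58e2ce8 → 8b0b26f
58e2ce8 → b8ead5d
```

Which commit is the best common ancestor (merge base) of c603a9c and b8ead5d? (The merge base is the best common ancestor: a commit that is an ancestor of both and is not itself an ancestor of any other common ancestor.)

9e16405

Ancestors of c603a9c: {1fb21f4, 31b11d0, 3e320a9, 7715bf7, 9e16405, c603a9c, d6cafe5}.
Ancestors of b8ead5d: {1fb21f4, 31b11d0, 3e320a9, 7715bf7, 881464a, 9e16405, b6bfa01, b8ead5d, d6cafe5}.
Common ancestors: {1fb21f4, 31b11d0, 3e320a9, 7715bf7, 9e16405, d6cafe5}.
Among these, 9e16405 is not an ancestor of any other common ancestor — it is the merge base.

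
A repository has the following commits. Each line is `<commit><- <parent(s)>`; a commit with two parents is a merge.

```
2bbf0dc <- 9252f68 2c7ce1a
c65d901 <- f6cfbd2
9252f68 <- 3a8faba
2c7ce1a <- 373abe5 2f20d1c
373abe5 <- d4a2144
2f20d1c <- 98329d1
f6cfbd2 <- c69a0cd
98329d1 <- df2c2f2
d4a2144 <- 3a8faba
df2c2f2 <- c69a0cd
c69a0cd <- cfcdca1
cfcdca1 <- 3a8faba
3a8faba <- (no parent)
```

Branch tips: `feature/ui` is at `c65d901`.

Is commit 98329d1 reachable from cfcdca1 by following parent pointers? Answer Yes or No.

Ancestors of cfcdca1: {3a8faba, cfcdca1}.
98329d1 is not in that set, so it is not an ancestor of cfcdca1.

No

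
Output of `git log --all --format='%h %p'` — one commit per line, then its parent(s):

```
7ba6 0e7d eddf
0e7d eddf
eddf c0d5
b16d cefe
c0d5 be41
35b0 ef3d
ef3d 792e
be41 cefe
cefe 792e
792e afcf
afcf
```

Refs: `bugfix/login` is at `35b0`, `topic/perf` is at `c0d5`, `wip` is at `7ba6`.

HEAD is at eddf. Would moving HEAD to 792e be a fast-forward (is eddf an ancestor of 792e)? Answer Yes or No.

A fast-forward from eddf to 792e is possible iff eddf is an ancestor of 792e.
Ancestors of 792e: {792e, afcf}.
eddf is not among them, so fast-forward is not possible.

No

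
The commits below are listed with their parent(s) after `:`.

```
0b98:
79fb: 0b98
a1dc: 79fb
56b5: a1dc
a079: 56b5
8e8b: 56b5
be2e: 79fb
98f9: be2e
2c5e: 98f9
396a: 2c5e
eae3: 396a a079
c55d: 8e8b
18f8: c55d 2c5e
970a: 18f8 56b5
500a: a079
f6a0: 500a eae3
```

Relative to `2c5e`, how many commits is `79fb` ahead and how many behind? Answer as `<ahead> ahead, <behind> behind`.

0 ahead, 3 behind

Reachable from 79fb: {0b98, 79fb}.
Reachable from 2c5e: {0b98, 2c5e, 79fb, 98f9, be2e}.
Only in 79fb's history (ahead): {} — 0.
Only in 2c5e's history (behind): {2c5e, 98f9, be2e} — 3.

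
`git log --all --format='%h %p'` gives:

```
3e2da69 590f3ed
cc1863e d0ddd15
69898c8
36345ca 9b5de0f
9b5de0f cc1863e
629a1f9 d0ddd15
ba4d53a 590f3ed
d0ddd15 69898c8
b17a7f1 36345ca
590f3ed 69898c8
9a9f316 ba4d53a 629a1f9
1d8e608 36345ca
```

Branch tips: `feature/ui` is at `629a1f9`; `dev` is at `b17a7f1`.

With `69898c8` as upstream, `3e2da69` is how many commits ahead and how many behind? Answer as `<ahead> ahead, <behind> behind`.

2 ahead, 0 behind

Reachable from 3e2da69: {3e2da69, 590f3ed, 69898c8}.
Reachable from 69898c8: {69898c8}.
Only in 3e2da69's history (ahead): {3e2da69, 590f3ed} — 2.
Only in 69898c8's history (behind): {} — 0.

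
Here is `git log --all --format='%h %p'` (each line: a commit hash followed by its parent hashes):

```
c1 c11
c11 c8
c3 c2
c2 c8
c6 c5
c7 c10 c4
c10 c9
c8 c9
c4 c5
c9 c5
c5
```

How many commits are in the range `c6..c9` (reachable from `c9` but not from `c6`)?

1

Reachable from c9: {c5, c9}.
Reachable from c6: {c5, c6}.
In c9's history but not c6's: {c9} — 1 commit.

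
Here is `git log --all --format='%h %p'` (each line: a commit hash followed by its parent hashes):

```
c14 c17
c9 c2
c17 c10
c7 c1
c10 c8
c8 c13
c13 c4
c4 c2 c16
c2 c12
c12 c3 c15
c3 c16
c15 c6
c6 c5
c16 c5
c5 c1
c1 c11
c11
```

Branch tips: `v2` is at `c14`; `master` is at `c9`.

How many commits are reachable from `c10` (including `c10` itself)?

13

Walking parent pointers from c10: reachable set = {c1, c10, c11, c12, c13, c15, c16, c2, c3, c4, c5, c6, c8}.
That is 13 commits.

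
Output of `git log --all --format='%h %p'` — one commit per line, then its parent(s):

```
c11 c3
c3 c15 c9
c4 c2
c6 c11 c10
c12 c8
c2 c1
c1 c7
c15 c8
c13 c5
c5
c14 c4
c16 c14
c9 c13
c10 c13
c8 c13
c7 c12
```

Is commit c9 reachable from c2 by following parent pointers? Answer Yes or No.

No

Ancestors of c2: {c1, c12, c13, c2, c5, c7, c8}.
c9 is not in that set, so it is not an ancestor of c2.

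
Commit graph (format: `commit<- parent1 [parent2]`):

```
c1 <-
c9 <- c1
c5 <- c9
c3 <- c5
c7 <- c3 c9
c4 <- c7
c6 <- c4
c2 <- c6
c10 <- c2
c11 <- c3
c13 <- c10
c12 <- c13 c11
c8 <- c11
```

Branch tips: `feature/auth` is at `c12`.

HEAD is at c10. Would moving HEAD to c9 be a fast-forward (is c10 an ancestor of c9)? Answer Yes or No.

A fast-forward from c10 to c9 is possible iff c10 is an ancestor of c9.
Ancestors of c9: {c1, c9}.
c10 is not among them, so fast-forward is not possible.

No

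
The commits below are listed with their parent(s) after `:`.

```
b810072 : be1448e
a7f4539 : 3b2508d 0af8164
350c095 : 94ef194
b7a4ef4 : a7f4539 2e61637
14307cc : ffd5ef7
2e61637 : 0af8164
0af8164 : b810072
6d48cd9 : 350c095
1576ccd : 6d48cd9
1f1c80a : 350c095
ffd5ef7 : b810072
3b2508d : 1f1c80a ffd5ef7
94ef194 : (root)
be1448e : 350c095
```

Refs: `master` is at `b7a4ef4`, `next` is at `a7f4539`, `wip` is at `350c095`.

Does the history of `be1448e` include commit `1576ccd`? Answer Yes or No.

No

Ancestors of be1448e: {350c095, 94ef194, be1448e}.
1576ccd is not in that set, so it is not an ancestor of be1448e.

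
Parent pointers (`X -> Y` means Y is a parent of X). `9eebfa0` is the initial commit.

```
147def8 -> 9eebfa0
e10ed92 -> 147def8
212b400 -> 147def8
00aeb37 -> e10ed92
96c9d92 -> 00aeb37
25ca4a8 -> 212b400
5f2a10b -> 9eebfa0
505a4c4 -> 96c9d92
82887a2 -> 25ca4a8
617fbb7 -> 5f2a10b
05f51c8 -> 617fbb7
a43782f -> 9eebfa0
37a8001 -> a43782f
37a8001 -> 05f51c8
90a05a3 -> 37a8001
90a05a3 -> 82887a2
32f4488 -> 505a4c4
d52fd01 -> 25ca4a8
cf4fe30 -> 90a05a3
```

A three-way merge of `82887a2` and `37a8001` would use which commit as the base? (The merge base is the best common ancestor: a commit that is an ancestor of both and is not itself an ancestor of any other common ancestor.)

9eebfa0

Ancestors of 82887a2: {147def8, 212b400, 25ca4a8, 82887a2, 9eebfa0}.
Ancestors of 37a8001: {05f51c8, 37a8001, 5f2a10b, 617fbb7, 9eebfa0, a43782f}.
Common ancestors: {9eebfa0}.
The only common ancestor is 9eebfa0, so it is the merge base.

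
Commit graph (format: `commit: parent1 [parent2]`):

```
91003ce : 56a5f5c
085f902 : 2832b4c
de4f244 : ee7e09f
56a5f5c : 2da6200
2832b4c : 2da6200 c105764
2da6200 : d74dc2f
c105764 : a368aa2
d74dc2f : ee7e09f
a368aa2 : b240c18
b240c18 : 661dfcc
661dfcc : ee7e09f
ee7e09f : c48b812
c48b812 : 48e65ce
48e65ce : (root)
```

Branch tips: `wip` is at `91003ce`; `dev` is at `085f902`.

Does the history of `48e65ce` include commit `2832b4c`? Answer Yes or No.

Ancestors of 48e65ce: {48e65ce}.
2832b4c is not in that set, so it is not an ancestor of 48e65ce.

No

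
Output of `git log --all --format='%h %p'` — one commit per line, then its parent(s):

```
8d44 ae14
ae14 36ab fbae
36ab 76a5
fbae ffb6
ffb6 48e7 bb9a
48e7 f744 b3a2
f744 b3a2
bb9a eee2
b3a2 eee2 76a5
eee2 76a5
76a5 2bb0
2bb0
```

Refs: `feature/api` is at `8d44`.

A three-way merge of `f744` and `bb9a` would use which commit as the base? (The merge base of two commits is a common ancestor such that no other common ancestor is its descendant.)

eee2

Ancestors of f744: {2bb0, 76a5, b3a2, eee2, f744}.
Ancestors of bb9a: {2bb0, 76a5, bb9a, eee2}.
Common ancestors: {2bb0, 76a5, eee2}.
Among these, eee2 is not an ancestor of any other common ancestor — it is the merge base.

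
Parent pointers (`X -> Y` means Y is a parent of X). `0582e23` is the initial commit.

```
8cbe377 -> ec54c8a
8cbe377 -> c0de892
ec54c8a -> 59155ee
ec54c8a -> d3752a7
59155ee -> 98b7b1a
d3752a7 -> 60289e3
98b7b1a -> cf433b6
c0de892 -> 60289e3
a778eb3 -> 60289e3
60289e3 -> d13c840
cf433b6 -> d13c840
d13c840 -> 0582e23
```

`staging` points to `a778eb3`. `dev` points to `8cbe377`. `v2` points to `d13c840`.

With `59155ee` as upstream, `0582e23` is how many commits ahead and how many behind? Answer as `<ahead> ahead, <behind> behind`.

Reachable from 0582e23: {0582e23}.
Reachable from 59155ee: {0582e23, 59155ee, 98b7b1a, cf433b6, d13c840}.
Only in 0582e23's history (ahead): {} — 0.
Only in 59155ee's history (behind): {59155ee, 98b7b1a, cf433b6, d13c840} — 4.

0 ahead, 4 behind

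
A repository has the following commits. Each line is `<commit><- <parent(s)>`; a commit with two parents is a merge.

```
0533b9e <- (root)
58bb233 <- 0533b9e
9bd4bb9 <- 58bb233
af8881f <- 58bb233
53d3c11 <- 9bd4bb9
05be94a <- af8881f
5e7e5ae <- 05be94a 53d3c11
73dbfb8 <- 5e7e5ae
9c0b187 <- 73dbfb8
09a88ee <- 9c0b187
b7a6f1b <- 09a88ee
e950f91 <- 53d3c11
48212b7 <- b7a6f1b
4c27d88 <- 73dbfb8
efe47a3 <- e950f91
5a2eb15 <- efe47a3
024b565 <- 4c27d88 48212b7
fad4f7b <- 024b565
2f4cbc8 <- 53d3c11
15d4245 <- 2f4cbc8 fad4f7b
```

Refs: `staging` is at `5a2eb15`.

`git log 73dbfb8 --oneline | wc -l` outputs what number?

8

Walking parent pointers from 73dbfb8: reachable set = {0533b9e, 05be94a, 53d3c11, 58bb233, 5e7e5ae, 73dbfb8, 9bd4bb9, af8881f}.
That is 8 commits.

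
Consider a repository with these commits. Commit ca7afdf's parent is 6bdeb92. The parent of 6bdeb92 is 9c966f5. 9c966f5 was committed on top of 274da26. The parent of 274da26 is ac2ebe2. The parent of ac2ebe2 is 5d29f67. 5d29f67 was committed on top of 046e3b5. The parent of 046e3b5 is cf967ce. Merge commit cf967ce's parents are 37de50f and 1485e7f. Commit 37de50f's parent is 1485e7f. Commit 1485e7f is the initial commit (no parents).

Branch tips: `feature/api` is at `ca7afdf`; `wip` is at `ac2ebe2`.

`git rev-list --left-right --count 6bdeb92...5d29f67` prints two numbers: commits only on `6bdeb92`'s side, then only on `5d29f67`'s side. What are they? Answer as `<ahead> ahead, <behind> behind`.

Reachable from 6bdeb92: {046e3b5, 1485e7f, 274da26, 37de50f, 5d29f67, 6bdeb92, 9c966f5, ac2ebe2, cf967ce}.
Reachable from 5d29f67: {046e3b5, 1485e7f, 37de50f, 5d29f67, cf967ce}.
Only in 6bdeb92's history (ahead): {274da26, 6bdeb92, 9c966f5, ac2ebe2} — 4.
Only in 5d29f67's history (behind): {} — 0.

4 ahead, 0 behind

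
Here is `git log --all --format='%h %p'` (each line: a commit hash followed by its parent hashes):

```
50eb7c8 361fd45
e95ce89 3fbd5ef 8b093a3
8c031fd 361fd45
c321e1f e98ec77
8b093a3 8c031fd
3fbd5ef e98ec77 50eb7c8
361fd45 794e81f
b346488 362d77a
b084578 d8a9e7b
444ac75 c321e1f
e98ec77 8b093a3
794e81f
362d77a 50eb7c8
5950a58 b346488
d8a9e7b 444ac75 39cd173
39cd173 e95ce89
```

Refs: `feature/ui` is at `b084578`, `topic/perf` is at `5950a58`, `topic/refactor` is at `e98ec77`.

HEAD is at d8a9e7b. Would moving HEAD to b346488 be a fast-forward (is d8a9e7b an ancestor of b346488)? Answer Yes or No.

A fast-forward from d8a9e7b to b346488 is possible iff d8a9e7b is an ancestor of b346488.
Ancestors of b346488: {361fd45, 362d77a, 50eb7c8, 794e81f, b346488}.
d8a9e7b is not among them, so fast-forward is not possible.

No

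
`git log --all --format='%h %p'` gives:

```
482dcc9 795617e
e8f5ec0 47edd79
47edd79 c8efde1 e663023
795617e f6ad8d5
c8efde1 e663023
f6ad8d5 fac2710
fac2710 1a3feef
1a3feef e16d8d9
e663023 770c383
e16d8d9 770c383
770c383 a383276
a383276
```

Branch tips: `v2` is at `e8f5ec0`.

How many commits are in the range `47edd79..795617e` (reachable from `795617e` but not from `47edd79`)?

5

Reachable from 795617e: {1a3feef, 770c383, 795617e, a383276, e16d8d9, f6ad8d5, fac2710}.
Reachable from 47edd79: {47edd79, 770c383, a383276, c8efde1, e663023}.
In 795617e's history but not 47edd79's: {1a3feef, 795617e, e16d8d9, f6ad8d5, fac2710} — 5 commits.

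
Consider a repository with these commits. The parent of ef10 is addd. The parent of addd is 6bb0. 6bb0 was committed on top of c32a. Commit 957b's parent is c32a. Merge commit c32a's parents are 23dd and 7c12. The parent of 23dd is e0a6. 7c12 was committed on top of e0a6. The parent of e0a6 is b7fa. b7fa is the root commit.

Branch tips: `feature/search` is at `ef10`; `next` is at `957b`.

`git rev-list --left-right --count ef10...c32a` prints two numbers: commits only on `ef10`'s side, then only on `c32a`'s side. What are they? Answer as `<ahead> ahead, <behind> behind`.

Reachable from ef10: {23dd, 6bb0, 7c12, addd, b7fa, c32a, e0a6, ef10}.
Reachable from c32a: {23dd, 7c12, b7fa, c32a, e0a6}.
Only in ef10's history (ahead): {6bb0, addd, ef10} — 3.
Only in c32a's history (behind): {} — 0.

3 ahead, 0 behind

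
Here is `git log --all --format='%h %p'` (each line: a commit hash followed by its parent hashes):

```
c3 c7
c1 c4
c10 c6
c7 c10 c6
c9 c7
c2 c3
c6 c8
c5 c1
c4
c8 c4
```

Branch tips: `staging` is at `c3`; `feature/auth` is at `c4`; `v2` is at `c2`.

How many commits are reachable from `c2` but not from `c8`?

Reachable from c2: {c10, c2, c3, c4, c6, c7, c8}.
Reachable from c8: {c4, c8}.
In c2's history but not c8's: {c10, c2, c3, c6, c7} — 5 commits.

5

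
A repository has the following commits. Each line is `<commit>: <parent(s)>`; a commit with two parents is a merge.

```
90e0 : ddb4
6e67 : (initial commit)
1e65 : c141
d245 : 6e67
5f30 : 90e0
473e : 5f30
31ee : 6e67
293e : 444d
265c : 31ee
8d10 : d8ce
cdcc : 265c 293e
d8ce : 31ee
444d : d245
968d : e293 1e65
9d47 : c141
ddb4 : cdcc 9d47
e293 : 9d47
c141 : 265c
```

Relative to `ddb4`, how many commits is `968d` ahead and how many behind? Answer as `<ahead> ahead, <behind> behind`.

3 ahead, 5 behind

Reachable from 968d: {1e65, 265c, 31ee, 6e67, 968d, 9d47, c141, e293}.
Reachable from ddb4: {265c, 293e, 31ee, 444d, 6e67, 9d47, c141, cdcc, d245, ddb4}.
Only in 968d's history (ahead): {1e65, 968d, e293} — 3.
Only in ddb4's history (behind): {293e, 444d, cdcc, d245, ddb4} — 5.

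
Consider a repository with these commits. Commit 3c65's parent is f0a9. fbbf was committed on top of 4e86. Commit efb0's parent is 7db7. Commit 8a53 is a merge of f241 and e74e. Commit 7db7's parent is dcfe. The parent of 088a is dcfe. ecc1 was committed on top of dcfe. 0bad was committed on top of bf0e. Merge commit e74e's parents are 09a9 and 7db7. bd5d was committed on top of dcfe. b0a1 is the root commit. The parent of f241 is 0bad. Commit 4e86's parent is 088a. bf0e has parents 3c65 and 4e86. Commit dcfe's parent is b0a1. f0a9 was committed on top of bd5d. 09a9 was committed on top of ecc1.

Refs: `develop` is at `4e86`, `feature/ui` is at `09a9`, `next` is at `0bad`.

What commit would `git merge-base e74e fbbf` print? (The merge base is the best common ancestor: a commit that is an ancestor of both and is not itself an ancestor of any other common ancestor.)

dcfe

Ancestors of e74e: {09a9, 7db7, b0a1, dcfe, e74e, ecc1}.
Ancestors of fbbf: {088a, 4e86, b0a1, dcfe, fbbf}.
Common ancestors: {b0a1, dcfe}.
Among these, dcfe is not an ancestor of any other common ancestor — it is the merge base.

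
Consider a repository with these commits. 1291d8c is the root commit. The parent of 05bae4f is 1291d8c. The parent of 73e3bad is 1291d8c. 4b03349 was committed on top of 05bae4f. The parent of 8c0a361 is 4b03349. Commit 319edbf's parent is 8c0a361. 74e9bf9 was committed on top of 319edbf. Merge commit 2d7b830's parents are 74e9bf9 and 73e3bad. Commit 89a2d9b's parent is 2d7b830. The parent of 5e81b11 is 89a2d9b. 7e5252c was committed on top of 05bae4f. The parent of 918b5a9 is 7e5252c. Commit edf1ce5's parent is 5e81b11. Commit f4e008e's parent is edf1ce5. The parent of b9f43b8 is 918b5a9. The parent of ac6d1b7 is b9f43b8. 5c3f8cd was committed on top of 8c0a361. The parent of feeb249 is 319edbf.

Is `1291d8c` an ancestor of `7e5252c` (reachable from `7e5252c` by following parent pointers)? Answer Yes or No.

Ancestors of 7e5252c (commits reachable by following parents): {05bae4f, 1291d8c, 7e5252c}.
1291d8c is in that set, so it is an ancestor of 7e5252c.

Yes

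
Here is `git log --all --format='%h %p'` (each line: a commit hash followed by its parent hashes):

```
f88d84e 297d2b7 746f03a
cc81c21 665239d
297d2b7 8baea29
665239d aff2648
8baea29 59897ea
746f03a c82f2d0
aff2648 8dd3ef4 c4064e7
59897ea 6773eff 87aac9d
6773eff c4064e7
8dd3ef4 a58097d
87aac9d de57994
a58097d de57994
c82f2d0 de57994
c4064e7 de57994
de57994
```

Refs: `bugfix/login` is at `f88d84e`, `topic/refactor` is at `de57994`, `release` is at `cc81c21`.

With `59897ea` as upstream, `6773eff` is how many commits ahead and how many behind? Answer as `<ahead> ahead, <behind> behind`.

0 ahead, 2 behind

Reachable from 6773eff: {6773eff, c4064e7, de57994}.
Reachable from 59897ea: {59897ea, 6773eff, 87aac9d, c4064e7, de57994}.
Only in 6773eff's history (ahead): {} — 0.
Only in 59897ea's history (behind): {59897ea, 87aac9d} — 2.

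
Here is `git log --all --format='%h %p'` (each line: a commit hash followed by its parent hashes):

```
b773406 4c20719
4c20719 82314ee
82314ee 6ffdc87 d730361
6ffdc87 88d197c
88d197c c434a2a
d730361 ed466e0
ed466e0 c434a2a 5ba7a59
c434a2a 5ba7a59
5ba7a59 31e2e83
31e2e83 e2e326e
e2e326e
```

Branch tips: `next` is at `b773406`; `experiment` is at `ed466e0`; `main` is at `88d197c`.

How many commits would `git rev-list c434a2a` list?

4

Walking parent pointers from c434a2a: reachable set = {31e2e83, 5ba7a59, c434a2a, e2e326e}.
That is 4 commits.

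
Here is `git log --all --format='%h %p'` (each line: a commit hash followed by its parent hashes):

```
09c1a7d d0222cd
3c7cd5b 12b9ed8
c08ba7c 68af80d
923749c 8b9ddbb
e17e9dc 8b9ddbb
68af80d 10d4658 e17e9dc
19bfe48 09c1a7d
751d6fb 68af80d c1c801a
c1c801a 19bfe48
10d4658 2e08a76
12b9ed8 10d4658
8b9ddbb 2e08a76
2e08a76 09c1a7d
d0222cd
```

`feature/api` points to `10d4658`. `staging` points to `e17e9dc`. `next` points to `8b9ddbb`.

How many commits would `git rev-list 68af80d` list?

Walking parent pointers from 68af80d: reachable set = {09c1a7d, 10d4658, 2e08a76, 68af80d, 8b9ddbb, d0222cd, e17e9dc}.
That is 7 commits.

7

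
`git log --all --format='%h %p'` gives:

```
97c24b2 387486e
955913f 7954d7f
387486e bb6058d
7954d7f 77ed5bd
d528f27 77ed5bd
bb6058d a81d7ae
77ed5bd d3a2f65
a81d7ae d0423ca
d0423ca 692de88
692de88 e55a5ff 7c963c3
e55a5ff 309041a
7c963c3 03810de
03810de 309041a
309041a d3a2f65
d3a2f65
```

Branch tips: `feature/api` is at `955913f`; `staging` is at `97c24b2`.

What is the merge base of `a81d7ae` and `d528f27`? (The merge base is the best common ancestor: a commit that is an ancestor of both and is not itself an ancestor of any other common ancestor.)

d3a2f65

Ancestors of a81d7ae: {03810de, 309041a, 692de88, 7c963c3, a81d7ae, d0423ca, d3a2f65, e55a5ff}.
Ancestors of d528f27: {77ed5bd, d3a2f65, d528f27}.
Common ancestors: {d3a2f65}.
The only common ancestor is d3a2f65, so it is the merge base.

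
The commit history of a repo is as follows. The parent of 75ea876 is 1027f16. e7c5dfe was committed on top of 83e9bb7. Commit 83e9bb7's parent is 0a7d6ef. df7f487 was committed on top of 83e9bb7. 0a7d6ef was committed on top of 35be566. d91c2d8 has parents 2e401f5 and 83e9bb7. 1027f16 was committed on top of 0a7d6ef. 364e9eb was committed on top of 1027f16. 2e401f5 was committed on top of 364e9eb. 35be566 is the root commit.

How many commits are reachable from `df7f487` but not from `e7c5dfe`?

1

Reachable from df7f487: {0a7d6ef, 35be566, 83e9bb7, df7f487}.
Reachable from e7c5dfe: {0a7d6ef, 35be566, 83e9bb7, e7c5dfe}.
In df7f487's history but not e7c5dfe's: {df7f487} — 1 commit.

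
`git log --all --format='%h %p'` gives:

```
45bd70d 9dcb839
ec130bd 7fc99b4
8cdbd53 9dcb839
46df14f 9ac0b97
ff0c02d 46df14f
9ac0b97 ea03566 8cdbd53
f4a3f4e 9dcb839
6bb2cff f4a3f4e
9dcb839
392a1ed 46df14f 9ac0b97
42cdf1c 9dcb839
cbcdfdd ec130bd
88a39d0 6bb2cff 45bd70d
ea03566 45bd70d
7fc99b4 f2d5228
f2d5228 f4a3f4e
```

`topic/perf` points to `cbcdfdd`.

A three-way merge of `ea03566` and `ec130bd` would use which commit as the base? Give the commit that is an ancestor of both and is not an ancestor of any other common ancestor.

9dcb839

Ancestors of ea03566: {45bd70d, 9dcb839, ea03566}.
Ancestors of ec130bd: {7fc99b4, 9dcb839, ec130bd, f2d5228, f4a3f4e}.
Common ancestors: {9dcb839}.
The only common ancestor is 9dcb839, so it is the merge base.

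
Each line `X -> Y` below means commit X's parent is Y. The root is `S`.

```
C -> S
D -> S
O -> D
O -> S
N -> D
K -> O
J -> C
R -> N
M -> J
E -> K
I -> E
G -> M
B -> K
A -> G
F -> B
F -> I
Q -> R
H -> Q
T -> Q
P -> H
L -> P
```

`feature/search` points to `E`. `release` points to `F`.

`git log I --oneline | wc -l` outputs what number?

6

Walking parent pointers from I: reachable set = {D, E, I, K, O, S}.
That is 6 commits.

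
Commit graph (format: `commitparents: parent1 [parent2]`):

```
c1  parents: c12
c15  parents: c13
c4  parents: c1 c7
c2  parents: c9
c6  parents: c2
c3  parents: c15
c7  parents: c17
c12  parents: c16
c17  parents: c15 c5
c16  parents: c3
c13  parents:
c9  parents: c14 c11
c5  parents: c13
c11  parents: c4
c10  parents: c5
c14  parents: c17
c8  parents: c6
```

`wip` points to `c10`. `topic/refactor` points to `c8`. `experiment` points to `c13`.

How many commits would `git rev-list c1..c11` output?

Reachable from c11: {c1, c11, c12, c13, c15, c16, c17, c3, c4, c5, c7}.
Reachable from c1: {c1, c12, c13, c15, c16, c3}.
In c11's history but not c1's: {c11, c17, c4, c5, c7} — 5 commits.

5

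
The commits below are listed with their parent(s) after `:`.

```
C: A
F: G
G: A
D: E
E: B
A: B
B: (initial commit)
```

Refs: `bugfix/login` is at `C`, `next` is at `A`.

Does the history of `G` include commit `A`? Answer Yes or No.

Yes

Ancestors of G (commits reachable by following parents): {A, B, G}.
A is in that set, so it is an ancestor of G.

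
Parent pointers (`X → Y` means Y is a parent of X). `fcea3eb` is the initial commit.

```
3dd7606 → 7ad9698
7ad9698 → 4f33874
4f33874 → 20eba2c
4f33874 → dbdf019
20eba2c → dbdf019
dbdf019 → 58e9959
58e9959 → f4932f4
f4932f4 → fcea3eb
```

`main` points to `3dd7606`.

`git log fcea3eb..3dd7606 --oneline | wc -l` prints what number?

Reachable from 3dd7606: {20eba2c, 3dd7606, 4f33874, 58e9959, 7ad9698, dbdf019, f4932f4, fcea3eb}.
Reachable from fcea3eb: {fcea3eb}.
In 3dd7606's history but not fcea3eb's: {20eba2c, 3dd7606, 4f33874, 58e9959, 7ad9698, dbdf019, f4932f4} — 7 commits.

7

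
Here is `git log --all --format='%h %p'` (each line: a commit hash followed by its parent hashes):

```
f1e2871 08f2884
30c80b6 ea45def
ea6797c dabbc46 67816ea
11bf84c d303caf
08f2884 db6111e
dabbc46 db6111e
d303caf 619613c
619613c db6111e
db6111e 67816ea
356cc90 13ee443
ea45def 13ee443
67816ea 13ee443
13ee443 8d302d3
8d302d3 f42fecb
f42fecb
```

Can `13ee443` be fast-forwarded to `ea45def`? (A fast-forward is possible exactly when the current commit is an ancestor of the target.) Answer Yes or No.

A fast-forward from 13ee443 to ea45def is possible iff 13ee443 is an ancestor of ea45def.
Ancestors of ea45def: {13ee443, 8d302d3, ea45def, f42fecb}.
13ee443 is among them, so fast-forward is possible.

Yes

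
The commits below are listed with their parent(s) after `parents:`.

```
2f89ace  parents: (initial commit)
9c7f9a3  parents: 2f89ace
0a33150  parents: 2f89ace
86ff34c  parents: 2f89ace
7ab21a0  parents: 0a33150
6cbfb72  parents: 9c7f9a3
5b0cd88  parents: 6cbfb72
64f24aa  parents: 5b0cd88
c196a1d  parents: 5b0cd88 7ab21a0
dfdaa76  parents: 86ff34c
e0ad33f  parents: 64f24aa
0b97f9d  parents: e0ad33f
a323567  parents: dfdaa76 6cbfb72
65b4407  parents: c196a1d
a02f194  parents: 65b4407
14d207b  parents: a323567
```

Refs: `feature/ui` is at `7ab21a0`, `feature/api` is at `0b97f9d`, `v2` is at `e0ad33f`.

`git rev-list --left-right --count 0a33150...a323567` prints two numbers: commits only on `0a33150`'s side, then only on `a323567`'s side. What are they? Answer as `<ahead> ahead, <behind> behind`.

1 ahead, 5 behind

Reachable from 0a33150: {0a33150, 2f89ace}.
Reachable from a323567: {2f89ace, 6cbfb72, 86ff34c, 9c7f9a3, a323567, dfdaa76}.
Only in 0a33150's history (ahead): {0a33150} — 1.
Only in a323567's history (behind): {6cbfb72, 86ff34c, 9c7f9a3, a323567, dfdaa76} — 5.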